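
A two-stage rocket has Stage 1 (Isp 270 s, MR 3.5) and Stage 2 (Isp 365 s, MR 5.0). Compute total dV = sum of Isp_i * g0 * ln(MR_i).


dV1 = 270 * 9.81 * ln(3.5) = 3318.2 m/s
dV2 = 365 * 9.81 * ln(5.0) = 5762.8 m/s
Total dV = 3318.2 + 5762.8 = 9081.0 m/s ~ 9081 m/s

9081 m/s


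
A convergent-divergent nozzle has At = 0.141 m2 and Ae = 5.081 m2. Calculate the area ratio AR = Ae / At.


AR = 5.081 / 0.141 = 36.0

36.0


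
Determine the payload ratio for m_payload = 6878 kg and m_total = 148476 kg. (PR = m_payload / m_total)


PR = 6878 / 148476 = 0.0463

0.0463


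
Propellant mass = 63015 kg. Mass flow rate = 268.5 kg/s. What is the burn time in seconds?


tb = 63015 / 268.5 = 234.7 s

234.7 s


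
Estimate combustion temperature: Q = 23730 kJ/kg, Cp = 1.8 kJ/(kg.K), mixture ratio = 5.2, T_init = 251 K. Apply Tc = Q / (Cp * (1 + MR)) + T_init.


Tc = 23730 / (1.8 * (1 + 5.2)) + 251 = 2377 K

2377 K


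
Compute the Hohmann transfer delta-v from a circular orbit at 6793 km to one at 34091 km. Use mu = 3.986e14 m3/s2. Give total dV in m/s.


V1 = sqrt(mu/r1) = 7660.16 m/s
dV1 = V1*(sqrt(2*r2/(r1+r2)) - 1) = 2232.11 m/s
V2 = sqrt(mu/r2) = 3419.39 m/s
dV2 = V2*(1 - sqrt(2*r1/(r1+r2))) = 1448.25 m/s
Total dV = 3680 m/s

3680 m/s


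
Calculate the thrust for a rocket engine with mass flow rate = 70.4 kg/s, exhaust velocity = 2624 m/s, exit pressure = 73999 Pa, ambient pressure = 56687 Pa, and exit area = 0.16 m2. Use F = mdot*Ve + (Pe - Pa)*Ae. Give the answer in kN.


F = 70.4 * 2624 + (73999 - 56687) * 0.16 = 187500.0 N = 187.5 kN

187.5 kN


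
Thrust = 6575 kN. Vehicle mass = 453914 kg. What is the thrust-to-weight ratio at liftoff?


TWR = 6575000 / (453914 * 9.81) = 1.48

1.48


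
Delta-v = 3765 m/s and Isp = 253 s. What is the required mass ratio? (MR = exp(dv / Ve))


Ve = 253 * 9.81 = 2481.93 m/s
MR = exp(3765 / 2481.93) = 4.558

4.558


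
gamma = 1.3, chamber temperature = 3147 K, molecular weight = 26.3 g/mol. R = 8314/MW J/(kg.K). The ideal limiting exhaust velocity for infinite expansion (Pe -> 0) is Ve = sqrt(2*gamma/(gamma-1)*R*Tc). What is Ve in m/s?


R = 8314 / 26.3 = 316.12 J/(kg.K)
Ve = sqrt(2 * 1.3 / (1.3 - 1) * 316.12 * 3147) = 2936 m/s

2936 m/s


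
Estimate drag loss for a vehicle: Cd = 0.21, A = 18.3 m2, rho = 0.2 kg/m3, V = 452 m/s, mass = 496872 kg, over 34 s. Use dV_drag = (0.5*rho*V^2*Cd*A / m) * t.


D = 0.5 * 0.2 * 452^2 * 0.21 * 18.3 = 78514.03 N
a = 78514.03 / 496872 = 0.158 m/s2
dV = 0.158 * 34 = 5.4 m/s

5.4 m/s


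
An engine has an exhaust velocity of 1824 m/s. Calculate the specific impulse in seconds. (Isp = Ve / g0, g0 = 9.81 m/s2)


Isp = Ve / g0 = 1824 / 9.81 = 185.9 s

185.9 s


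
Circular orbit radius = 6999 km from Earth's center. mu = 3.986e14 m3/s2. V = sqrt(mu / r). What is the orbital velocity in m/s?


V = sqrt(3.986e14 / 6999000) = 7547 m/s

7547 m/s


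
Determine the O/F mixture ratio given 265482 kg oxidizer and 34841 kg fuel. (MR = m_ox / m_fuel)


MR = 265482 / 34841 = 7.62

7.62


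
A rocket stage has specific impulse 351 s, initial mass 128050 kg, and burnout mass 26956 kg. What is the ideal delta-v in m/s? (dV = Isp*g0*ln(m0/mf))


Ve = 351 * 9.81 = 3443.31 m/s
dV = 3443.31 * ln(128050/26956) = 5365 m/s

5365 m/s


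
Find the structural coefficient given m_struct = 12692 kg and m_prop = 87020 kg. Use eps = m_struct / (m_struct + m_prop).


eps = 12692 / (12692 + 87020) = 0.1273

0.1273


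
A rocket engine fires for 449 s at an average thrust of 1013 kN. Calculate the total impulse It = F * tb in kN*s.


It = 1013 * 449 = 454837 kN*s

454837 kN*s


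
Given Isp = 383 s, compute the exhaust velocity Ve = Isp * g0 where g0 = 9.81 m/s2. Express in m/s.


Ve = Isp * g0 = 383 * 9.81 = 3757.2 m/s

3757.2 m/s


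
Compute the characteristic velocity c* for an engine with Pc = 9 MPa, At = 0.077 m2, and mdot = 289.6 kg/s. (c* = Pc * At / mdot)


c* = 9e6 * 0.077 / 289.6 = 2393 m/s

2393 m/s


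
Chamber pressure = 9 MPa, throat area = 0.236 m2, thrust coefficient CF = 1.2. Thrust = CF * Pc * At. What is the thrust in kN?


F = 1.2 * 9e6 * 0.236 = 2.5488e+06 N = 2548.8 kN

2548.8 kN


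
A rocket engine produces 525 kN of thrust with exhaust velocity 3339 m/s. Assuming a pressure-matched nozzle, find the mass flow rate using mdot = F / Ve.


mdot = F / Ve = 525000 / 3339 = 157.2 kg/s

157.2 kg/s


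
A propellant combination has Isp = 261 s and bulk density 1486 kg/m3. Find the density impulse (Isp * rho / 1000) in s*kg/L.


rho*Isp = 261 * 1486 / 1000 = 388 s*kg/L

388 s*kg/L


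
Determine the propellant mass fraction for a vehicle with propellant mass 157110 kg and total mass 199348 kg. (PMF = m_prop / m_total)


PMF = 157110 / 199348 = 0.788

0.788


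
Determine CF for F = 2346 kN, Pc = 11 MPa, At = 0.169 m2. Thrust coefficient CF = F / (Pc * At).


CF = 2346000 / (11e6 * 0.169) = 1.26

1.26


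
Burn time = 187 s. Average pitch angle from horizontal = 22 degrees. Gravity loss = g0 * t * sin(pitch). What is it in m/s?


GL = 9.81 * 187 * sin(22 deg) = 687 m/s

687 m/s


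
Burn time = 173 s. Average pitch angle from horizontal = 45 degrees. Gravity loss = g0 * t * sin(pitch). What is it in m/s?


GL = 9.81 * 173 * sin(45 deg) = 1200 m/s

1200 m/s


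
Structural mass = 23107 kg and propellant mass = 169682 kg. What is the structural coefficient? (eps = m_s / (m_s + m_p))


eps = 23107 / (23107 + 169682) = 0.1199

0.1199


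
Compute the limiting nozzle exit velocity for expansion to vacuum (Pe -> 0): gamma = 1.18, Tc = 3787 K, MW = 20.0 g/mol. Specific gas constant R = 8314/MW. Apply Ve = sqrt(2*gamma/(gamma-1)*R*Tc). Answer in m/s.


R = 8314 / 20.0 = 415.7 J/(kg.K)
Ve = sqrt(2 * 1.18 / (1.18 - 1) * 415.7 * 3787) = 4543 m/s

4543 m/s


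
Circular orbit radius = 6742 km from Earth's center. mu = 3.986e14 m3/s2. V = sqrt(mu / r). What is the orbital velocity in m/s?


V = sqrt(3.986e14 / 6742000) = 7689 m/s

7689 m/s


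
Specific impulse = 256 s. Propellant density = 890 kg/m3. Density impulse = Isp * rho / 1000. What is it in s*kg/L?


rho*Isp = 256 * 890 / 1000 = 228 s*kg/L

228 s*kg/L


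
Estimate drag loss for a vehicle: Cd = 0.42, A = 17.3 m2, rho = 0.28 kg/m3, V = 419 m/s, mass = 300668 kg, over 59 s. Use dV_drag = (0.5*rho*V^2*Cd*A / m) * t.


D = 0.5 * 0.28 * 419^2 * 0.42 * 17.3 = 178587.67 N
a = 178587.67 / 300668 = 0.594 m/s2
dV = 0.594 * 59 = 35.0 m/s

35.0 m/s


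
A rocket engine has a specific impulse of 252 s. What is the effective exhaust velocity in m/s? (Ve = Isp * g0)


Ve = Isp * g0 = 252 * 9.81 = 2472.1 m/s

2472.1 m/s


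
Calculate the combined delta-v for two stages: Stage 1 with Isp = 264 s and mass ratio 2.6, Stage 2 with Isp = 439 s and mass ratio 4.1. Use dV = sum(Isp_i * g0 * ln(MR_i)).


dV1 = 264 * 9.81 * ln(2.6) = 2474.6 m/s
dV2 = 439 * 9.81 * ln(4.1) = 6076.5 m/s
Total dV = 2474.6 + 6076.5 = 8551.1 m/s ~ 8551 m/s

8551 m/s


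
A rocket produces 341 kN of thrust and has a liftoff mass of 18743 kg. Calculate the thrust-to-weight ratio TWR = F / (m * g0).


TWR = 341000 / (18743 * 9.81) = 1.85

1.85


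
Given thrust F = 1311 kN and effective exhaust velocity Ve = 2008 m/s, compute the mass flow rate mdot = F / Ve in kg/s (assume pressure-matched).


mdot = F / Ve = 1311000 / 2008 = 652.9 kg/s

652.9 kg/s


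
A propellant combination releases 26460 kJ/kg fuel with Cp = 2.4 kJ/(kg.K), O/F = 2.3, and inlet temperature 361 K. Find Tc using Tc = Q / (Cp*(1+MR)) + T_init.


Tc = 26460 / (2.4 * (1 + 2.3)) + 361 = 3702 K

3702 K


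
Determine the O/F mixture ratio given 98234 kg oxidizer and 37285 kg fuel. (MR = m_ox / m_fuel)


MR = 98234 / 37285 = 2.63

2.63


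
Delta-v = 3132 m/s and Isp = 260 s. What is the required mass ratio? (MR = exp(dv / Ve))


Ve = 260 * 9.81 = 2550.6 m/s
MR = exp(3132 / 2550.6) = 3.414

3.414


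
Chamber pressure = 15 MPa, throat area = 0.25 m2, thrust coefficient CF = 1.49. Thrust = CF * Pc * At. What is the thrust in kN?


F = 1.49 * 15e6 * 0.25 = 5.5875e+06 N = 5587.5 kN

5587.5 kN


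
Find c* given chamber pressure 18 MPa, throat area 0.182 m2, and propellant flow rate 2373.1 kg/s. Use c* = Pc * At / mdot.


c* = 18e6 * 0.182 / 2373.1 = 1380 m/s

1380 m/s


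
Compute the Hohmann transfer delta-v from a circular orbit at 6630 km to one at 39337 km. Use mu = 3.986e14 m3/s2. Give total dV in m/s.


V1 = sqrt(mu/r1) = 7753.75 m/s
dV1 = V1*(sqrt(2*r2/(r1+r2)) - 1) = 2390.14 m/s
V2 = sqrt(mu/r2) = 3183.23 m/s
dV2 = V2*(1 - sqrt(2*r1/(r1+r2))) = 1473.54 m/s
Total dV = 3864 m/s

3864 m/s


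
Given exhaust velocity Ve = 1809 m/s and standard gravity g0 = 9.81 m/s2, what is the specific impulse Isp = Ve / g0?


Isp = Ve / g0 = 1809 / 9.81 = 184.4 s

184.4 s


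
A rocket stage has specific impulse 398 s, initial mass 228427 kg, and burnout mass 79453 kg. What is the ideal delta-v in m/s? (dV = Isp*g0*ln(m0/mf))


Ve = 398 * 9.81 = 3904.38 m/s
dV = 3904.38 * ln(228427/79453) = 4123 m/s

4123 m/s


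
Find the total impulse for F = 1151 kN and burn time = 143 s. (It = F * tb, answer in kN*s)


It = 1151 * 143 = 164593 kN*s

164593 kN*s


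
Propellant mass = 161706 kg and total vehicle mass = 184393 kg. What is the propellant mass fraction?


PMF = 161706 / 184393 = 0.877

0.877


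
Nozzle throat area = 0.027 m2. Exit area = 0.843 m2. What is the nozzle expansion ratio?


AR = 0.843 / 0.027 = 31.2

31.2


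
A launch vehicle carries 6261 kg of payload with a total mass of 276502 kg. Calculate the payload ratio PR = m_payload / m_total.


PR = 6261 / 276502 = 0.0226

0.0226


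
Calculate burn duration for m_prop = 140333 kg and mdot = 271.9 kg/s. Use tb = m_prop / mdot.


tb = 140333 / 271.9 = 516.1 s

516.1 s


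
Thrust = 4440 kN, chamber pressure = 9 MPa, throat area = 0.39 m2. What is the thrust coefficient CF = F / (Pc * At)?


CF = 4440000 / (9e6 * 0.39) = 1.26

1.26


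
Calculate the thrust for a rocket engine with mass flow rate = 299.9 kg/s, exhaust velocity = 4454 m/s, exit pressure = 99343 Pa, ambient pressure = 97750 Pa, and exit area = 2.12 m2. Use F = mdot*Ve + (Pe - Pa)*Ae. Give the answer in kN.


F = 299.9 * 4454 + (99343 - 97750) * 2.12 = 1.3391e+06 N = 1339.1 kN

1339.1 kN


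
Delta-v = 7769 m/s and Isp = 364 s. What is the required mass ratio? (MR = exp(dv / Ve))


Ve = 364 * 9.81 = 3570.84 m/s
MR = exp(7769 / 3570.84) = 8.808

8.808


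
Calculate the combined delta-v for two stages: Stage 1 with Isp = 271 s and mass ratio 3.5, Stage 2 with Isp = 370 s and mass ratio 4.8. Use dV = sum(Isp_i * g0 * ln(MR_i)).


dV1 = 271 * 9.81 * ln(3.5) = 3330.5 m/s
dV2 = 370 * 9.81 * ln(4.8) = 5693.6 m/s
Total dV = 3330.5 + 5693.6 = 9024.1 m/s ~ 9024 m/s

9024 m/s


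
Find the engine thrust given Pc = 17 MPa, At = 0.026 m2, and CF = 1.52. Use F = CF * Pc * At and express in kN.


F = 1.52 * 17e6 * 0.026 = 671840.0 N = 671.8 kN

671.8 kN


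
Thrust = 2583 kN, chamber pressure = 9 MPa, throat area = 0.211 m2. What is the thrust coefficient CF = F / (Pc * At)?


CF = 2583000 / (9e6 * 0.211) = 1.36

1.36


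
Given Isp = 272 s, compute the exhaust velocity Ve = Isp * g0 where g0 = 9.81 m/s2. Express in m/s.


Ve = Isp * g0 = 272 * 9.81 = 2668.3 m/s

2668.3 m/s


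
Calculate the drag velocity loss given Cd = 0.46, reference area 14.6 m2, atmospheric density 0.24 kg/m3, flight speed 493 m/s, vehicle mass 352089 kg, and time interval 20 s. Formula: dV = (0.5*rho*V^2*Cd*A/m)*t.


D = 0.5 * 0.24 * 493^2 * 0.46 * 14.6 = 195878.05 N
a = 195878.05 / 352089 = 0.5563 m/s2
dV = 0.5563 * 20 = 11.1 m/s

11.1 m/s


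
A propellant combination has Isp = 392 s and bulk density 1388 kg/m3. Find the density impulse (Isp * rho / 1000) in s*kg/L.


rho*Isp = 392 * 1388 / 1000 = 544 s*kg/L

544 s*kg/L


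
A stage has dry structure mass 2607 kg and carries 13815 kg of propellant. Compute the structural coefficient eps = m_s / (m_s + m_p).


eps = 2607 / (2607 + 13815) = 0.1588

0.1588


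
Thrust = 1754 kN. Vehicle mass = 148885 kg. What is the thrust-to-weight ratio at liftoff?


TWR = 1754000 / (148885 * 9.81) = 1.2

1.2


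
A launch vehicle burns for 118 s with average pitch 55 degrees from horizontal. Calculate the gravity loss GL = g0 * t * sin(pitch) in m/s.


GL = 9.81 * 118 * sin(55 deg) = 948 m/s

948 m/s


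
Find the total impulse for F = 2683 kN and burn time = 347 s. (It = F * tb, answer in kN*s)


It = 2683 * 347 = 931001 kN*s

931001 kN*s


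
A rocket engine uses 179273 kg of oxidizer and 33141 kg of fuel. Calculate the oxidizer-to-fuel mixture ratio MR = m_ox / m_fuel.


MR = 179273 / 33141 = 5.41

5.41


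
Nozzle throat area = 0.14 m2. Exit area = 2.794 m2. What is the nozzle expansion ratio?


AR = 2.794 / 0.14 = 20.0

20.0


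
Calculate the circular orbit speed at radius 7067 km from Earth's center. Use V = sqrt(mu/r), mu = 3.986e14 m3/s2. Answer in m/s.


V = sqrt(3.986e14 / 7067000) = 7510 m/s

7510 m/s


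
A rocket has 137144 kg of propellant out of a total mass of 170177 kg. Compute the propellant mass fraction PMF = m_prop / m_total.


PMF = 137144 / 170177 = 0.806

0.806


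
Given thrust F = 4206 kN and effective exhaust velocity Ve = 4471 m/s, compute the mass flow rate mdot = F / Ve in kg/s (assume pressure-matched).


mdot = F / Ve = 4206000 / 4471 = 940.7 kg/s

940.7 kg/s


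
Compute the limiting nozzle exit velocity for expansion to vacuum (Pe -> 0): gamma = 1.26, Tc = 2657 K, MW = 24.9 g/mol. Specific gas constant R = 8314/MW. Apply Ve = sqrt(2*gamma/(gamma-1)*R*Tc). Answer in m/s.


R = 8314 / 24.9 = 333.9 J/(kg.K)
Ve = sqrt(2 * 1.26 / (1.26 - 1) * 333.9 * 2657) = 2932 m/s

2932 m/s


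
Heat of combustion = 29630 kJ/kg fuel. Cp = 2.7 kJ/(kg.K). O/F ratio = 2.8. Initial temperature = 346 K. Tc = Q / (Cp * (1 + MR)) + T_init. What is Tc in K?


Tc = 29630 / (2.7 * (1 + 2.8)) + 346 = 3234 K

3234 K


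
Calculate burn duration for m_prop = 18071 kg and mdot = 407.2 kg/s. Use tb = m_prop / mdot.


tb = 18071 / 407.2 = 44.4 s

44.4 s


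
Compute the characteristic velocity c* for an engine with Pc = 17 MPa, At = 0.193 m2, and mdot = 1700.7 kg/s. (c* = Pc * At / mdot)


c* = 17e6 * 0.193 / 1700.7 = 1929 m/s

1929 m/s


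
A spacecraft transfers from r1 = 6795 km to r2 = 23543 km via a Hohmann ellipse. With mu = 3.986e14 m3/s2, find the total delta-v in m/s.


V1 = sqrt(mu/r1) = 7659.03 m/s
dV1 = V1*(sqrt(2*r2/(r1+r2)) - 1) = 1882.68 m/s
V2 = sqrt(mu/r2) = 4114.7 m/s
dV2 = V2*(1 - sqrt(2*r1/(r1+r2))) = 1360.76 m/s
Total dV = 3243 m/s

3243 m/s


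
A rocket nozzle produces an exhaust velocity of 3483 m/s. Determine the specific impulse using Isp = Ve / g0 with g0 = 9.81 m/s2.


Isp = Ve / g0 = 3483 / 9.81 = 355.0 s

355.0 s


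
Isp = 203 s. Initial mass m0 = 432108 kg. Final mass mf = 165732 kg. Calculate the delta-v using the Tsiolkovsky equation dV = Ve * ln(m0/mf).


Ve = 203 * 9.81 = 1991.43 m/s
dV = 1991.43 * ln(432108/165732) = 1908 m/s

1908 m/s


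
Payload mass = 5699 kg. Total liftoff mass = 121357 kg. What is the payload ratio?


PR = 5699 / 121357 = 0.047

0.047


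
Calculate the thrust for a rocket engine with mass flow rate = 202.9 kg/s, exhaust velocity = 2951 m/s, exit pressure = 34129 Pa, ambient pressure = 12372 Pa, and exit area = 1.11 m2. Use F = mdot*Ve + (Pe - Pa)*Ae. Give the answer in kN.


F = 202.9 * 2951 + (34129 - 12372) * 1.11 = 622908.0 N = 622.9 kN

622.9 kN


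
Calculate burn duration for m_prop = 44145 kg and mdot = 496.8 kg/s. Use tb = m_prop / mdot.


tb = 44145 / 496.8 = 88.9 s

88.9 s


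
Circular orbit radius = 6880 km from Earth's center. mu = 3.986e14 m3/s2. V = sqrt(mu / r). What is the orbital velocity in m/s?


V = sqrt(3.986e14 / 6880000) = 7612 m/s

7612 m/s


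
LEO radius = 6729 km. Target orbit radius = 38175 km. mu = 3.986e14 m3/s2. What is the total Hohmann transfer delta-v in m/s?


V1 = sqrt(mu/r1) = 7696.5 m/s
dV1 = V1*(sqrt(2*r2/(r1+r2)) - 1) = 2339.38 m/s
V2 = sqrt(mu/r2) = 3231.31 m/s
dV2 = V2*(1 - sqrt(2*r1/(r1+r2))) = 1462.32 m/s
Total dV = 3802 m/s

3802 m/s


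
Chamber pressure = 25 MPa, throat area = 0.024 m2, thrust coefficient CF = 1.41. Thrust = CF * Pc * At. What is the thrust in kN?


F = 1.41 * 25e6 * 0.024 = 846000.0 N = 846.0 kN

846.0 kN


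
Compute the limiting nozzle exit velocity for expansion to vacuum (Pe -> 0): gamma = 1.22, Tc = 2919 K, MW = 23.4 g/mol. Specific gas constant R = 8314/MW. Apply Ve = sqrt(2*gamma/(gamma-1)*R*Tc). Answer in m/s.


R = 8314 / 23.4 = 355.3 J/(kg.K)
Ve = sqrt(2 * 1.22 / (1.22 - 1) * 355.3 * 2919) = 3392 m/s

3392 m/s


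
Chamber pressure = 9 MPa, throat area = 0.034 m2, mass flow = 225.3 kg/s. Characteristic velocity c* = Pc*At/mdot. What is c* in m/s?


c* = 9e6 * 0.034 / 225.3 = 1358 m/s

1358 m/s


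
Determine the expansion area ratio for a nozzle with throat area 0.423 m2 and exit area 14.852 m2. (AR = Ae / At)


AR = 14.852 / 0.423 = 35.1

35.1


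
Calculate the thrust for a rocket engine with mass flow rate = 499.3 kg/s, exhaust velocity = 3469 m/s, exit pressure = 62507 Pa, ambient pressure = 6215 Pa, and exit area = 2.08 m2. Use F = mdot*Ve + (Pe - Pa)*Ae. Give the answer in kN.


F = 499.3 * 3469 + (62507 - 6215) * 2.08 = 1.8492e+06 N = 1849.2 kN

1849.2 kN


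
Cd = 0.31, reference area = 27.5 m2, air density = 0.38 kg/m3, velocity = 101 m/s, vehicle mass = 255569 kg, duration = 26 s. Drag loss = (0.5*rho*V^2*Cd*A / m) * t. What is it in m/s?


D = 0.5 * 0.38 * 101^2 * 0.31 * 27.5 = 16523.07 N
a = 16523.07 / 255569 = 0.0647 m/s2
dV = 0.0647 * 26 = 1.7 m/s

1.7 m/s


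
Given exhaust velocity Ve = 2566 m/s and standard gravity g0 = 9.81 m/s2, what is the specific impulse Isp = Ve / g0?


Isp = Ve / g0 = 2566 / 9.81 = 261.6 s

261.6 s


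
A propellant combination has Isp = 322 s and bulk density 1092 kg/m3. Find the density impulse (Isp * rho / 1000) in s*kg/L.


rho*Isp = 322 * 1092 / 1000 = 352 s*kg/L

352 s*kg/L


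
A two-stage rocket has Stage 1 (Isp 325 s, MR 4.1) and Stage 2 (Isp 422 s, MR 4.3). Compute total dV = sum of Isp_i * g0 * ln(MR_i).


dV1 = 325 * 9.81 * ln(4.1) = 4498.6 m/s
dV2 = 422 * 9.81 * ln(4.3) = 6038.4 m/s
Total dV = 4498.6 + 6038.4 = 10537.0 m/s ~ 10537 m/s

10537 m/s


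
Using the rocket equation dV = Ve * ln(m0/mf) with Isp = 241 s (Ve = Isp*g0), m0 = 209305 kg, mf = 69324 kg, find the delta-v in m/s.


Ve = 241 * 9.81 = 2364.21 m/s
dV = 2364.21 * ln(209305/69324) = 2612 m/s

2612 m/s


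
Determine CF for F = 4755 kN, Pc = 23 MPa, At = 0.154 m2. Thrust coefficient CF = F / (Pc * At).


CF = 4755000 / (23e6 * 0.154) = 1.34

1.34


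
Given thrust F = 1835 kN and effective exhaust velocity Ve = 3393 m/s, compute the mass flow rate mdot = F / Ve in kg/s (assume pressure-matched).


mdot = F / Ve = 1835000 / 3393 = 540.8 kg/s

540.8 kg/s


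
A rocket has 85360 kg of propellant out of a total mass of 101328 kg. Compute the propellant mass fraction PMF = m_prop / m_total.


PMF = 85360 / 101328 = 0.842

0.842


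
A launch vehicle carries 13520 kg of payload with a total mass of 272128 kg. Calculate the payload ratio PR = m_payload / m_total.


PR = 13520 / 272128 = 0.0497

0.0497


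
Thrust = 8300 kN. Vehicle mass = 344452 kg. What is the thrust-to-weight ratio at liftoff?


TWR = 8300000 / (344452 * 9.81) = 2.46

2.46


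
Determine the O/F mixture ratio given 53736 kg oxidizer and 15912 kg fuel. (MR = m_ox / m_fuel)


MR = 53736 / 15912 = 3.38

3.38


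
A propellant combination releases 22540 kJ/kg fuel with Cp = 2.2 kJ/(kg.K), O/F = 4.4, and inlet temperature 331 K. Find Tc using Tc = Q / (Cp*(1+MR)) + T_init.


Tc = 22540 / (2.2 * (1 + 4.4)) + 331 = 2228 K

2228 K


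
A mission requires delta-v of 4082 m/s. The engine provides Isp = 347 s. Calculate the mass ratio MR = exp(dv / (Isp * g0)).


Ve = 347 * 9.81 = 3404.07 m/s
MR = exp(4082 / 3404.07) = 3.317

3.317


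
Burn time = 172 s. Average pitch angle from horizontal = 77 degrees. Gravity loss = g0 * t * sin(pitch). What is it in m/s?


GL = 9.81 * 172 * sin(77 deg) = 1644 m/s

1644 m/s


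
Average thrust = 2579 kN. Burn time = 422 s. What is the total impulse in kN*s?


It = 2579 * 422 = 1088338 kN*s

1088338 kN*s


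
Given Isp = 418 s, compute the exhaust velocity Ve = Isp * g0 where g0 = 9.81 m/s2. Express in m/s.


Ve = Isp * g0 = 418 * 9.81 = 4100.6 m/s

4100.6 m/s


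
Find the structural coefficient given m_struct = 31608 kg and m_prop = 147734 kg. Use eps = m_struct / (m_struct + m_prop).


eps = 31608 / (31608 + 147734) = 0.1762

0.1762


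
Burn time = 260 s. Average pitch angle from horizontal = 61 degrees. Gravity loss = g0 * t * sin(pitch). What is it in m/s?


GL = 9.81 * 260 * sin(61 deg) = 2231 m/s

2231 m/s


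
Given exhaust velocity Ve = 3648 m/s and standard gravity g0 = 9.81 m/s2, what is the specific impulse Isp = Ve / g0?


Isp = Ve / g0 = 3648 / 9.81 = 371.9 s

371.9 s


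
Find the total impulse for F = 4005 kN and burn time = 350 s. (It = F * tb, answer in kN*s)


It = 4005 * 350 = 1401750 kN*s

1401750 kN*s


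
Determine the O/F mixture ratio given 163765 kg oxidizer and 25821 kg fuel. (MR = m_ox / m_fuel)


MR = 163765 / 25821 = 6.34

6.34


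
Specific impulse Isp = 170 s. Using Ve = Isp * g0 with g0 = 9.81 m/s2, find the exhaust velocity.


Ve = Isp * g0 = 170 * 9.81 = 1667.7 m/s

1667.7 m/s


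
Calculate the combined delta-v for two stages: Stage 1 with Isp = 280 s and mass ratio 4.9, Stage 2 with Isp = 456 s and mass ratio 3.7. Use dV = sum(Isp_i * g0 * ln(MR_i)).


dV1 = 280 * 9.81 * ln(4.9) = 4365.3 m/s
dV2 = 456 * 9.81 * ln(3.7) = 5852.6 m/s
Total dV = 4365.3 + 5852.6 = 10217.9 m/s ~ 10218 m/s

10218 m/s


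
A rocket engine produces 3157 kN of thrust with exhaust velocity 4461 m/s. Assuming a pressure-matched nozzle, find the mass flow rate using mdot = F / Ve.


mdot = F / Ve = 3157000 / 4461 = 707.7 kg/s

707.7 kg/s


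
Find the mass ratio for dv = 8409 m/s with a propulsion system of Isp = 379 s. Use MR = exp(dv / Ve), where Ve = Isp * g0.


Ve = 379 * 9.81 = 3717.99 m/s
MR = exp(8409 / 3717.99) = 9.599

9.599


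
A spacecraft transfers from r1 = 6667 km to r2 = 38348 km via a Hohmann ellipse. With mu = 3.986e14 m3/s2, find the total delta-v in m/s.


V1 = sqrt(mu/r1) = 7732.21 m/s
dV1 = V1*(sqrt(2*r2/(r1+r2)) - 1) = 2360.58 m/s
V2 = sqrt(mu/r2) = 3224.02 m/s
dV2 = V2*(1 - sqrt(2*r1/(r1+r2))) = 1469.33 m/s
Total dV = 3830 m/s

3830 m/s


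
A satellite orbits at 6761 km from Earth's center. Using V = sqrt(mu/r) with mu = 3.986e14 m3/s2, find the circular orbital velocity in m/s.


V = sqrt(3.986e14 / 6761000) = 7678 m/s

7678 m/s


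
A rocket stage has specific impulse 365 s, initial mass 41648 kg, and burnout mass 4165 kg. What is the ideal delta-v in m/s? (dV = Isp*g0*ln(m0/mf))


Ve = 365 * 9.81 = 3580.65 m/s
dV = 3580.65 * ln(41648/4165) = 8245 m/s

8245 m/s


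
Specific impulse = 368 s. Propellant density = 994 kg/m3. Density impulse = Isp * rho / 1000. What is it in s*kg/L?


rho*Isp = 368 * 994 / 1000 = 366 s*kg/L

366 s*kg/L


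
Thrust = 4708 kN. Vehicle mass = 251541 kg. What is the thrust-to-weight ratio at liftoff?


TWR = 4708000 / (251541 * 9.81) = 1.91

1.91


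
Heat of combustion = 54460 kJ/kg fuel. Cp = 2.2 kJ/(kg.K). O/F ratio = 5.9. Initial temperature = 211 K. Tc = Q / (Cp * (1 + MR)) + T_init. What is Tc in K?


Tc = 54460 / (2.2 * (1 + 5.9)) + 211 = 3799 K

3799 K


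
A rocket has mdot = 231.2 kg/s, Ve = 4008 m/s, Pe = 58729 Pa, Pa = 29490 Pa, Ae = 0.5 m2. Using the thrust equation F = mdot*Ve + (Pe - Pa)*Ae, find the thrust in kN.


F = 231.2 * 4008 + (58729 - 29490) * 0.5 = 941269.0 N = 941.3 kN

941.3 kN


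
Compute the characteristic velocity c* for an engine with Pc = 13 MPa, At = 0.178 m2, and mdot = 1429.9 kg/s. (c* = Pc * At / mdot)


c* = 13e6 * 0.178 / 1429.9 = 1618 m/s

1618 m/s


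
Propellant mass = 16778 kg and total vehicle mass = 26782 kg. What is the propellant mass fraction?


PMF = 16778 / 26782 = 0.626

0.626


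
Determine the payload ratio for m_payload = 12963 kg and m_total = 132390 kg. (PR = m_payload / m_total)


PR = 12963 / 132390 = 0.0979

0.0979


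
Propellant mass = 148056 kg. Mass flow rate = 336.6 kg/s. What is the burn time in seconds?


tb = 148056 / 336.6 = 439.9 s

439.9 s


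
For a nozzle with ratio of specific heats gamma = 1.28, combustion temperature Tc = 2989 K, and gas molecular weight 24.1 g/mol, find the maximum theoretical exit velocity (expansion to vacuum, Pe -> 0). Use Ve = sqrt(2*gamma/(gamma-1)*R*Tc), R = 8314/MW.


R = 8314 / 24.1 = 344.98 J/(kg.K)
Ve = sqrt(2 * 1.28 / (1.28 - 1) * 344.98 * 2989) = 3070 m/s

3070 m/s


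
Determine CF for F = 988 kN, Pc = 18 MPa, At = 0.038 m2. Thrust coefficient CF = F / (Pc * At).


CF = 988000 / (18e6 * 0.038) = 1.44

1.44


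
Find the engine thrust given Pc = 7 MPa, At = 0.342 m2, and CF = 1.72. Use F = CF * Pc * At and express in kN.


F = 1.72 * 7e6 * 0.342 = 4.1177e+06 N = 4117.7 kN

4117.7 kN


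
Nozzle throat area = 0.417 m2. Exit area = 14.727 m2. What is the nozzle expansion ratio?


AR = 14.727 / 0.417 = 35.3

35.3


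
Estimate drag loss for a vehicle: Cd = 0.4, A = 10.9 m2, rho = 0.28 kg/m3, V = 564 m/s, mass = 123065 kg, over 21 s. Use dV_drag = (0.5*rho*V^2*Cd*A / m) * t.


D = 0.5 * 0.28 * 564^2 * 0.4 * 10.9 = 194165.8 N
a = 194165.8 / 123065 = 1.5777 m/s2
dV = 1.5777 * 21 = 33.1 m/s

33.1 m/s


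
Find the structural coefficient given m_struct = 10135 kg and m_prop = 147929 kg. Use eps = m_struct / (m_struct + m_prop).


eps = 10135 / (10135 + 147929) = 0.0641

0.0641


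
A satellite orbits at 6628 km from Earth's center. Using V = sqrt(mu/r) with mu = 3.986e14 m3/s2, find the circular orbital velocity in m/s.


V = sqrt(3.986e14 / 6628000) = 7755 m/s

7755 m/s


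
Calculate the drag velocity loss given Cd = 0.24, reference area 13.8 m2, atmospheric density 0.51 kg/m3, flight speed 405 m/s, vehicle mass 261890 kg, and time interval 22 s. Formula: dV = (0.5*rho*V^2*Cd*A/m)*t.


D = 0.5 * 0.51 * 405^2 * 0.24 * 13.8 = 138528.95 N
a = 138528.95 / 261890 = 0.529 m/s2
dV = 0.529 * 22 = 11.6 m/s

11.6 m/s


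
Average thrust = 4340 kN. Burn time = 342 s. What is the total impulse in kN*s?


It = 4340 * 342 = 1484280 kN*s

1484280 kN*s


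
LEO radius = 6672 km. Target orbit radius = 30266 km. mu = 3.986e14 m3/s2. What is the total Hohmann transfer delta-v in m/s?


V1 = sqrt(mu/r1) = 7729.31 m/s
dV1 = V1*(sqrt(2*r2/(r1+r2)) - 1) = 2165.25 m/s
V2 = sqrt(mu/r2) = 3629.03 m/s
dV2 = V2*(1 - sqrt(2*r1/(r1+r2))) = 1447.82 m/s
Total dV = 3613 m/s

3613 m/s


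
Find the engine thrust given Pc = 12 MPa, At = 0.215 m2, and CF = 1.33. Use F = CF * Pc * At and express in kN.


F = 1.33 * 12e6 * 0.215 = 3.4314e+06 N = 3431.4 kN

3431.4 kN


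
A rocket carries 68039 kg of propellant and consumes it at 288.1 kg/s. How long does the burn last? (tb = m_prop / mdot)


tb = 68039 / 288.1 = 236.2 s

236.2 s


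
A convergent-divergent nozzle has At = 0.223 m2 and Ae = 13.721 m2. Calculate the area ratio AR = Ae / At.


AR = 13.721 / 0.223 = 61.5

61.5


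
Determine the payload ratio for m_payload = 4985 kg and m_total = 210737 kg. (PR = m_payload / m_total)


PR = 4985 / 210737 = 0.0237

0.0237


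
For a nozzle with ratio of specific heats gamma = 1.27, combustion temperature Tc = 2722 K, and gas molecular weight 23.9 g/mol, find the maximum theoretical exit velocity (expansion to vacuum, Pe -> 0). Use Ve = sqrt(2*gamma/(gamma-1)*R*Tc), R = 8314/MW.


R = 8314 / 23.9 = 347.87 J/(kg.K)
Ve = sqrt(2 * 1.27 / (1.27 - 1) * 347.87 * 2722) = 2985 m/s

2985 m/s


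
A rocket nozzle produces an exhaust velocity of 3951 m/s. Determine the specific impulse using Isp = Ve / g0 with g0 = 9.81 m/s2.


Isp = Ve / g0 = 3951 / 9.81 = 402.8 s

402.8 s


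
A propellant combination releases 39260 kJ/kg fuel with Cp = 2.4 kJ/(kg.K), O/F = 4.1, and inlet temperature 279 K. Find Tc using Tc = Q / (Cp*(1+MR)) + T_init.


Tc = 39260 / (2.4 * (1 + 4.1)) + 279 = 3487 K

3487 K


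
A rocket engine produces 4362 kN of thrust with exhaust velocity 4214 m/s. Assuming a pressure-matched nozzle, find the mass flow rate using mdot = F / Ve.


mdot = F / Ve = 4362000 / 4214 = 1035.1 kg/s

1035.1 kg/s


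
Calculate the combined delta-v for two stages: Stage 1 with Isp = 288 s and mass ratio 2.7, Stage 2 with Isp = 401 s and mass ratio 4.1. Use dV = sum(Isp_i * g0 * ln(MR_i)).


dV1 = 288 * 9.81 * ln(2.7) = 2806.2 m/s
dV2 = 401 * 9.81 * ln(4.1) = 5550.6 m/s
Total dV = 2806.2 + 5550.6 = 8356.8 m/s ~ 8357 m/s

8357 m/s


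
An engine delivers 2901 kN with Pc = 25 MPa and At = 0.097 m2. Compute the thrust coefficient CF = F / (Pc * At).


CF = 2901000 / (25e6 * 0.097) = 1.2

1.2


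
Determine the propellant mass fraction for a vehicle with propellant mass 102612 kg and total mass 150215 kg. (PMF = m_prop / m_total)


PMF = 102612 / 150215 = 0.683

0.683


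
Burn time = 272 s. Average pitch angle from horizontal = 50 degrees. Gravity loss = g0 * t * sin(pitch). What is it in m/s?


GL = 9.81 * 272 * sin(50 deg) = 2044 m/s

2044 m/s


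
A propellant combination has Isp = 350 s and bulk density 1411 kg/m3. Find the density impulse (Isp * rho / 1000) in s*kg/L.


rho*Isp = 350 * 1411 / 1000 = 494 s*kg/L

494 s*kg/L


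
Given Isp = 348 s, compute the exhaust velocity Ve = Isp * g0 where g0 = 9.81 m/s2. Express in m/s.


Ve = Isp * g0 = 348 * 9.81 = 3413.9 m/s

3413.9 m/s


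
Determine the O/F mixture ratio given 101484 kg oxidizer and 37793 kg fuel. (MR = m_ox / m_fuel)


MR = 101484 / 37793 = 2.69

2.69


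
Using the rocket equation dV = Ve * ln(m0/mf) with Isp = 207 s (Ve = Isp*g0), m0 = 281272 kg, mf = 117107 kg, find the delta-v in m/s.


Ve = 207 * 9.81 = 2030.67 m/s
dV = 2030.67 * ln(281272/117107) = 1779 m/s

1779 m/s


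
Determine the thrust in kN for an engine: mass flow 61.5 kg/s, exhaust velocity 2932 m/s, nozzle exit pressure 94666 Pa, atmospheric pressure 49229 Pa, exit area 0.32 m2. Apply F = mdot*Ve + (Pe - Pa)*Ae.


F = 61.5 * 2932 + (94666 - 49229) * 0.32 = 194858.0 N = 194.9 kN

194.9 kN


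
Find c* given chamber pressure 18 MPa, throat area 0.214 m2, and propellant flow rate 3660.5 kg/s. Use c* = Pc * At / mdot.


c* = 18e6 * 0.214 / 3660.5 = 1052 m/s

1052 m/s


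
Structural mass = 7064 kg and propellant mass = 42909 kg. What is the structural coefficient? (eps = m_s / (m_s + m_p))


eps = 7064 / (7064 + 42909) = 0.1414

0.1414


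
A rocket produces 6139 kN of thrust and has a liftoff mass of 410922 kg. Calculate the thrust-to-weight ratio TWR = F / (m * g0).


TWR = 6139000 / (410922 * 9.81) = 1.52

1.52


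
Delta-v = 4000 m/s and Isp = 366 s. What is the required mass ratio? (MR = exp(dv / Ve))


Ve = 366 * 9.81 = 3590.46 m/s
MR = exp(4000 / 3590.46) = 3.047

3.047


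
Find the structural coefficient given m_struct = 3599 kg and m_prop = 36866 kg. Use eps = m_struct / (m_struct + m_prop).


eps = 3599 / (3599 + 36866) = 0.0889

0.0889


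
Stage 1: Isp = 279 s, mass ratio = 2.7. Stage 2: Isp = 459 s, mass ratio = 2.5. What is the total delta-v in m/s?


dV1 = 279 * 9.81 * ln(2.7) = 2718.5 m/s
dV2 = 459 * 9.81 * ln(2.5) = 4125.9 m/s
Total dV = 2718.5 + 4125.9 = 6844.4 m/s ~ 6844 m/s

6844 m/s


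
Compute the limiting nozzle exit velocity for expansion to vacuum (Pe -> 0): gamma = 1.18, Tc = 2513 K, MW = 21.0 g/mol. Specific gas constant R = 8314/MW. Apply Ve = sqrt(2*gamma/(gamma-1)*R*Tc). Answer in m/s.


R = 8314 / 21.0 = 395.9 J/(kg.K)
Ve = sqrt(2 * 1.18 / (1.18 - 1) * 395.9 * 2513) = 3612 m/s

3612 m/s


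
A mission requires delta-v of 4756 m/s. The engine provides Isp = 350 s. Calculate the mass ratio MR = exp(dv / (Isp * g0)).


Ve = 350 * 9.81 = 3433.5 m/s
MR = exp(4756 / 3433.5) = 3.996

3.996


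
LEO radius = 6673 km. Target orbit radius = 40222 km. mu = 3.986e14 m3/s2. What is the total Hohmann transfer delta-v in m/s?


V1 = sqrt(mu/r1) = 7728.73 m/s
dV1 = V1*(sqrt(2*r2/(r1+r2)) - 1) = 2393.86 m/s
V2 = sqrt(mu/r2) = 3148.02 m/s
dV2 = V2*(1 - sqrt(2*r1/(r1+r2))) = 1468.63 m/s
Total dV = 3862 m/s

3862 m/s


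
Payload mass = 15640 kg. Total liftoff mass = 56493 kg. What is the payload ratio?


PR = 15640 / 56493 = 0.2768

0.2768


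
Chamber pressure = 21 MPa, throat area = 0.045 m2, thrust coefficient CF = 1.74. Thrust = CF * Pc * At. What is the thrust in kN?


F = 1.74 * 21e6 * 0.045 = 1.6443e+06 N = 1644.3 kN

1644.3 kN


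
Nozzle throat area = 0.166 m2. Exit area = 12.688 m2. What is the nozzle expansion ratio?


AR = 12.688 / 0.166 = 76.4

76.4


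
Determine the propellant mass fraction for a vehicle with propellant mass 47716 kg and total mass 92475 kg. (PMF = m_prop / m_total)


PMF = 47716 / 92475 = 0.516

0.516


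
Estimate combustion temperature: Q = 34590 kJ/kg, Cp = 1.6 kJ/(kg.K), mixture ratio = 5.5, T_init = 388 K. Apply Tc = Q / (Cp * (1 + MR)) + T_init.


Tc = 34590 / (1.6 * (1 + 5.5)) + 388 = 3714 K

3714 K


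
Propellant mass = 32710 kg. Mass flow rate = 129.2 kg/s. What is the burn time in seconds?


tb = 32710 / 129.2 = 253.2 s

253.2 s


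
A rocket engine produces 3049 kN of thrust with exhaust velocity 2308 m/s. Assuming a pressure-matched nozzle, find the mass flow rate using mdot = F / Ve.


mdot = F / Ve = 3049000 / 2308 = 1321.1 kg/s

1321.1 kg/s


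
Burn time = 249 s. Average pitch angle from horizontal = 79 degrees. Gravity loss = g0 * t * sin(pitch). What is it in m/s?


GL = 9.81 * 249 * sin(79 deg) = 2398 m/s

2398 m/s


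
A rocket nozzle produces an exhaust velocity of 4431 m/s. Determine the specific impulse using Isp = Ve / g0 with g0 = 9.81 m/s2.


Isp = Ve / g0 = 4431 / 9.81 = 451.7 s

451.7 s


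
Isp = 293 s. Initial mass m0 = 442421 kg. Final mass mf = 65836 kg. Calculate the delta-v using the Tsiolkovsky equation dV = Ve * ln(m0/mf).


Ve = 293 * 9.81 = 2874.33 m/s
dV = 2874.33 * ln(442421/65836) = 5476 m/s

5476 m/s


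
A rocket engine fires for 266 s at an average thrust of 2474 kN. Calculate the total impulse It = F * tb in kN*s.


It = 2474 * 266 = 658084 kN*s

658084 kN*s


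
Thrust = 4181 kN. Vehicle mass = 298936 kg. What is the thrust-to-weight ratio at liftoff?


TWR = 4181000 / (298936 * 9.81) = 1.43

1.43


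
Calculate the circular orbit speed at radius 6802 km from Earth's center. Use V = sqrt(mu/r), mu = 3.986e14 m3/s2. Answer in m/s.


V = sqrt(3.986e14 / 6802000) = 7655 m/s

7655 m/s


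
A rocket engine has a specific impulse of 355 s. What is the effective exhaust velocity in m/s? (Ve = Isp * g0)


Ve = Isp * g0 = 355 * 9.81 = 3482.6 m/s

3482.6 m/s


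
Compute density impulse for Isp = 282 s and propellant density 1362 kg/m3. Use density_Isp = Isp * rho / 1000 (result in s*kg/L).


rho*Isp = 282 * 1362 / 1000 = 384 s*kg/L

384 s*kg/L


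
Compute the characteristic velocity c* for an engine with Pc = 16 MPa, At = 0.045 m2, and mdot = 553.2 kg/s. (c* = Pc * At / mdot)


c* = 16e6 * 0.045 / 553.2 = 1302 m/s

1302 m/s


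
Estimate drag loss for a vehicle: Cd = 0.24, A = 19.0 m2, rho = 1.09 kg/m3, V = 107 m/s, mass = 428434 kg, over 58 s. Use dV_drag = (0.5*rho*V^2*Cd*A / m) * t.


D = 0.5 * 1.09 * 107^2 * 0.24 * 19.0 = 28453.05 N
a = 28453.05 / 428434 = 0.0664 m/s2
dV = 0.0664 * 58 = 3.9 m/s

3.9 m/s


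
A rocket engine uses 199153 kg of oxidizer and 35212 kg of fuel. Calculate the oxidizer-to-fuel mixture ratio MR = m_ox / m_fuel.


MR = 199153 / 35212 = 5.66

5.66


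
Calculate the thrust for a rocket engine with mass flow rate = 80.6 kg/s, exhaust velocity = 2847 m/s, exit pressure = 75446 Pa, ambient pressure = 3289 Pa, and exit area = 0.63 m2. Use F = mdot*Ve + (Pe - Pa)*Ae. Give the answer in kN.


F = 80.6 * 2847 + (75446 - 3289) * 0.63 = 274927.0 N = 274.9 kN

274.9 kN


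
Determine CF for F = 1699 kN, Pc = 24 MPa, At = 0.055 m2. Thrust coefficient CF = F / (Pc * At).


CF = 1699000 / (24e6 * 0.055) = 1.29

1.29


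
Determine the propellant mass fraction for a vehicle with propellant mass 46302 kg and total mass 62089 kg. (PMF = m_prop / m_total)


PMF = 46302 / 62089 = 0.746

0.746


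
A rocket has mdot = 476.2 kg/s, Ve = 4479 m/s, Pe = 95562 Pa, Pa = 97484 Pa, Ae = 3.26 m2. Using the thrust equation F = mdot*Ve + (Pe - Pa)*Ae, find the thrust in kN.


F = 476.2 * 4479 + (95562 - 97484) * 3.26 = 2.1266e+06 N = 2126.6 kN

2126.6 kN


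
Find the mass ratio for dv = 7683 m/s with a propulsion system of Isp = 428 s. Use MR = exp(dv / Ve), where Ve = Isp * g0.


Ve = 428 * 9.81 = 4198.68 m/s
MR = exp(7683 / 4198.68) = 6.233

6.233


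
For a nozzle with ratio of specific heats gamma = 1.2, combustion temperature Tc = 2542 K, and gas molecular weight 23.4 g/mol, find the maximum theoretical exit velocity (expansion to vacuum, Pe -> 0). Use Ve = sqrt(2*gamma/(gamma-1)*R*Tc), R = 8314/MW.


R = 8314 / 23.4 = 355.3 J/(kg.K)
Ve = sqrt(2 * 1.2 / (1.2 - 1) * 355.3 * 2542) = 3292 m/s

3292 m/s


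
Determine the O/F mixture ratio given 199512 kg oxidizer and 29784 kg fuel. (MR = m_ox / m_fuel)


MR = 199512 / 29784 = 6.7

6.7


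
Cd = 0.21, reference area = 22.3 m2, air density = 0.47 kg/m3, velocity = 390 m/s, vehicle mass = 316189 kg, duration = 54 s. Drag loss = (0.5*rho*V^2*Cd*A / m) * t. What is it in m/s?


D = 0.5 * 0.47 * 390^2 * 0.21 * 22.3 = 167386.81 N
a = 167386.81 / 316189 = 0.5294 m/s2
dV = 0.5294 * 54 = 28.6 m/s

28.6 m/s


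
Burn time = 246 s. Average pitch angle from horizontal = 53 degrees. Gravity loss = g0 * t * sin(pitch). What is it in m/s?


GL = 9.81 * 246 * sin(53 deg) = 1927 m/s

1927 m/s


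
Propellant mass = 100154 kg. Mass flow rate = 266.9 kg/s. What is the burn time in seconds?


tb = 100154 / 266.9 = 375.2 s

375.2 s


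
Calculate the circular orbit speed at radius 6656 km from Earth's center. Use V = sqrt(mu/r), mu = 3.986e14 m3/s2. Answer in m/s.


V = sqrt(3.986e14 / 6656000) = 7739 m/s

7739 m/s


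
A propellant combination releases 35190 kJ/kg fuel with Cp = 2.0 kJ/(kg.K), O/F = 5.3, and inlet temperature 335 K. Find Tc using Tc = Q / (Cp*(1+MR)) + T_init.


Tc = 35190 / (2.0 * (1 + 5.3)) + 335 = 3128 K

3128 K


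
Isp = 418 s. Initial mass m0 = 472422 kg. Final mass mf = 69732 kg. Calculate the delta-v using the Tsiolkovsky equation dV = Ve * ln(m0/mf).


Ve = 418 * 9.81 = 4100.58 m/s
dV = 4100.58 * ln(472422/69732) = 7845 m/s

7845 m/s


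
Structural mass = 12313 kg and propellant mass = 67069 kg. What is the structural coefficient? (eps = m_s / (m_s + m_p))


eps = 12313 / (12313 + 67069) = 0.1551

0.1551


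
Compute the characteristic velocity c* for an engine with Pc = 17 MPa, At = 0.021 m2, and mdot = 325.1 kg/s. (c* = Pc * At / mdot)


c* = 17e6 * 0.021 / 325.1 = 1098 m/s

1098 m/s


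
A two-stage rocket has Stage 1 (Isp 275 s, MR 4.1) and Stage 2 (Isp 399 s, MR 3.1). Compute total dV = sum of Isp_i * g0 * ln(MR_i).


dV1 = 275 * 9.81 * ln(4.1) = 3806.5 m/s
dV2 = 399 * 9.81 * ln(3.1) = 4428.5 m/s
Total dV = 3806.5 + 4428.5 = 8235.0 m/s ~ 8235 m/s

8235 m/s
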